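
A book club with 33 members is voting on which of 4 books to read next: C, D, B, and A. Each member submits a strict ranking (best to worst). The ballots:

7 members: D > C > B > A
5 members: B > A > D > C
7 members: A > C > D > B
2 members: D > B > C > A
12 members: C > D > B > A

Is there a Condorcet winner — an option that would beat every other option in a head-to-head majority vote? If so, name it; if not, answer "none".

C vs D: 19–14 for C.
C vs B: 26–7 for C.
C vs A: 21–12 for C.
C beats every other option head-to-head.

C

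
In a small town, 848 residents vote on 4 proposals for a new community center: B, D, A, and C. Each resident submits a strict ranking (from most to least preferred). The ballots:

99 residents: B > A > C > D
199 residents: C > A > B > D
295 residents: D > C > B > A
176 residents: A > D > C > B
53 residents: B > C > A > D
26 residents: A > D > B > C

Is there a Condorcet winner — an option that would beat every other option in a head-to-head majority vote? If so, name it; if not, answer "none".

none

Checking pairwise contests:
D beats B 497–351.
A beats D 553–295.
B beats A 447–401.
D beats C 497–351.
Every option loses at least one head-to-head, so there is no Condorcet winner.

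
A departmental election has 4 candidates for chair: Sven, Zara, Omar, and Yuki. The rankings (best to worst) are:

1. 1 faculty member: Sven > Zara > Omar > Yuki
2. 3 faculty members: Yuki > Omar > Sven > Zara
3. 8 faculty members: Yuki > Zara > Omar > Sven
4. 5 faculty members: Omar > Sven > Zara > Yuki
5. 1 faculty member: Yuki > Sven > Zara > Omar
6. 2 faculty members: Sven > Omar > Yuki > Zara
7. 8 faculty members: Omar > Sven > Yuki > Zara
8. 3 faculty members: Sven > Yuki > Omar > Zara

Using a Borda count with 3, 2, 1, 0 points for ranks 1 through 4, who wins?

Sven: 1·3 + 3·1 + 8·0 + 5·2 + 1·2 + 2·3 + 8·2 + 3·3 = 49
Zara: 1·2 + 3·0 + 8·2 + 5·1 + 1·1 + 2·0 + 8·0 + 3·0 = 24
Omar: 1·1 + 3·2 + 8·1 + 5·3 + 1·0 + 2·2 + 8·3 + 3·1 = 61
Yuki: 1·0 + 3·3 + 8·3 + 5·0 + 1·3 + 2·1 + 8·1 + 3·2 = 52
Omar has the highest Borda score (61).

Omar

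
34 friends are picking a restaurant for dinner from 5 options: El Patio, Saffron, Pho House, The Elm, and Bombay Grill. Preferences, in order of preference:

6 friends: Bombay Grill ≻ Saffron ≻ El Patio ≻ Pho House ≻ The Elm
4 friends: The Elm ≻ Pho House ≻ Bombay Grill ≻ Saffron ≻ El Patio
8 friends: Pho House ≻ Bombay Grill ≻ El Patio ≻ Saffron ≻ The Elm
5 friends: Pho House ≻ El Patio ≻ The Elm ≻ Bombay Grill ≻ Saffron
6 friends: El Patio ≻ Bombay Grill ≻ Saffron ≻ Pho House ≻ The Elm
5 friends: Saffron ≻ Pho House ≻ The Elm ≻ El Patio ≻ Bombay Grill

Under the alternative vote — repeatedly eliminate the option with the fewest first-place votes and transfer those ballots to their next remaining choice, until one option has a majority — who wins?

Round 1: El Patio 6, Saffron 5, Pho House 13, The Elm 4, Bombay Grill 6. Eliminate The Elm.
Round 2: El Patio 6, Saffron 5, Pho House 17, Bombay Grill 6. Eliminate Saffron.
Round 3: El Patio 6, Pho House 22, Bombay Grill 6. Pho House has a majority.

Pho House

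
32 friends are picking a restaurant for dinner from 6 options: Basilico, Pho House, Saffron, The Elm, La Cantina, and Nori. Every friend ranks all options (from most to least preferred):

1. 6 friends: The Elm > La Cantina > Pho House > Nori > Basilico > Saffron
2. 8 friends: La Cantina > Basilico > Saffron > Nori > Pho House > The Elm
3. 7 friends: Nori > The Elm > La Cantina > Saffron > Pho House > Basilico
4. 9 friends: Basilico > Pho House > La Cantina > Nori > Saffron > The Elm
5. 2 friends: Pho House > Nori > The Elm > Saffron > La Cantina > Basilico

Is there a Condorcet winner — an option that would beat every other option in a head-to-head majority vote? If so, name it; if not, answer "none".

La Cantina vs Basilico: 23–9 for La Cantina.
La Cantina vs Pho House: 21–11 for La Cantina.
La Cantina vs Saffron: 30–2 for La Cantina.
La Cantina vs The Elm: 17–15 for La Cantina.
La Cantina vs Nori: 23–9 for La Cantina.
La Cantina beats every other option head-to-head.

La Cantina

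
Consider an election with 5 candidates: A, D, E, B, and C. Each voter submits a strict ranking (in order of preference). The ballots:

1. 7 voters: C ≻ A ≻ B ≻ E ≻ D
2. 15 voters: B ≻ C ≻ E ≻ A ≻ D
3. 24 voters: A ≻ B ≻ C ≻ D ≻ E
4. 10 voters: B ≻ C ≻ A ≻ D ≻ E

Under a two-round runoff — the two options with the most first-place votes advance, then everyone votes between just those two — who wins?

A

Round 1 first-place votes: A 24, D 0, E 0, B 25, C 7.
B and A advance.
Runoff: B is preferred to A by 25 voters; A by 31.
A wins the runoff.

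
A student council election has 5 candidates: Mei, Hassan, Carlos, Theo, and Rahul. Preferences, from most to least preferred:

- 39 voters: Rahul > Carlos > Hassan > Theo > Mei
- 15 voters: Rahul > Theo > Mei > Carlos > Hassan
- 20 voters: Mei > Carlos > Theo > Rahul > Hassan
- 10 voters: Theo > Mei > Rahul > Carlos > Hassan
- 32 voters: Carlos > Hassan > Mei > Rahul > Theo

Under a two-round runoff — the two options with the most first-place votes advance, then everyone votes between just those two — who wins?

Round 1 first-place votes: Mei 20, Hassan 0, Carlos 32, Theo 10, Rahul 54.
Rahul and Carlos advance.
Runoff: Rahul is preferred to Carlos by 64 voters; Carlos by 52.
Rahul wins the runoff.

Rahul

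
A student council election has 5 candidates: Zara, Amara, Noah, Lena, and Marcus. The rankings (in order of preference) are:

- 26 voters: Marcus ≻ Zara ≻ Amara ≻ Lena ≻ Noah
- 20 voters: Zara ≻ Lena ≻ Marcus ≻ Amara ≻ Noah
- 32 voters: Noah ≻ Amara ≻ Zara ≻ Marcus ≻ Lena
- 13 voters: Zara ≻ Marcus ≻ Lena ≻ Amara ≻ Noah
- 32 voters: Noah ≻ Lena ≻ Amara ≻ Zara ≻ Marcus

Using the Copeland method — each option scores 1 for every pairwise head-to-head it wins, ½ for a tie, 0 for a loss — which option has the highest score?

Zara: beats Lena and Marcus; loses to Amara and Noah → score 2.
Amara: beats Zara and Marcus; loses to Noah and Lena → score 2.
Noah: beats Zara, Amara, Lena, and Marcus → score 4.
Lena: beats Amara; loses to Zara, Noah, and Marcus → score 1.
Marcus: beats Lena; loses to Zara, Amara, and Noah → score 1.
Noah has the best pairwise record.

Noah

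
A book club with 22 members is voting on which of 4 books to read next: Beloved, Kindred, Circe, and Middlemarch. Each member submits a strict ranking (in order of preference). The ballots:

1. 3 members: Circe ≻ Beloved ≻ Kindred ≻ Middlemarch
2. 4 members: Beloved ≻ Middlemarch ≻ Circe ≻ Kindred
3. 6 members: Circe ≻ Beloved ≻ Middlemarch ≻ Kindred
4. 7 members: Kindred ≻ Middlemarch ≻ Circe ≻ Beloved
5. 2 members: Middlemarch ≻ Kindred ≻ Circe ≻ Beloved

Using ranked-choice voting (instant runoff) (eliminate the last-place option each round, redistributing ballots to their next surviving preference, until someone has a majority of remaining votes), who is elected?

Round 1: Beloved 4, Kindred 7, Circe 9, Middlemarch 2. Eliminate Middlemarch.
Round 2: Beloved 4, Kindred 9, Circe 9. Eliminate Beloved.
Round 3: Kindred 9, Circe 13. Circe has a majority.

Circe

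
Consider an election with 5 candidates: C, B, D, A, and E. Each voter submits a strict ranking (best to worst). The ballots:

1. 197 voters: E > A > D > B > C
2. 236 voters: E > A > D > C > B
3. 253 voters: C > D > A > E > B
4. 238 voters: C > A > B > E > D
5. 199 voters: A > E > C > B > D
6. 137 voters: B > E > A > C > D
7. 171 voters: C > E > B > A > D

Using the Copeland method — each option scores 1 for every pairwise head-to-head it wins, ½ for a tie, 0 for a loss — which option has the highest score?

E

C: beats B and D; loses to A and E → score 2.
B: beats D; loses to C, A, and E → score 1.
D: loses to C, B, A, and E → score 0.
A: beats C, B, and D; loses to E → score 3.
E: beats C, B, D, and A → score 4.
E has the best pairwise record.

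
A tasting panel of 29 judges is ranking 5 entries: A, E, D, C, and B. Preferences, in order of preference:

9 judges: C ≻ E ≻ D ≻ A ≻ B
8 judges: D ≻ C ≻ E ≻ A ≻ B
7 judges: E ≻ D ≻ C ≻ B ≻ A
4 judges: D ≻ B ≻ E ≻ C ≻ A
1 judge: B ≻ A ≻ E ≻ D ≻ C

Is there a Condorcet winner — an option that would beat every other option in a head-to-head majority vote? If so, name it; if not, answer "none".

none

Checking pairwise contests:
E beats A 28–1.
C beats E 17–12.
E beats D 17–12.
D beats C 20–9.
A beats B 17–12.
Every option loses at least one head-to-head, so there is no Condorcet winner.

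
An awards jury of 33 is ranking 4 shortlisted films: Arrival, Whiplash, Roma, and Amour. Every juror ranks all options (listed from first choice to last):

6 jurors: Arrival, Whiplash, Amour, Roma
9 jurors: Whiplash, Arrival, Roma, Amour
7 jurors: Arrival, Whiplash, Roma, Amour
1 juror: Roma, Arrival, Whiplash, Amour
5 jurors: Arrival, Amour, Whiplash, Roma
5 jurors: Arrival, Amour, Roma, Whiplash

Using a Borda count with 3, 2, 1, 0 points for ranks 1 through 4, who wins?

Arrival: 6·3 + 9·2 + 7·3 + 1·2 + 5·3 + 5·3 = 89
Whiplash: 6·2 + 9·3 + 7·2 + 1·1 + 5·1 + 5·0 = 59
Roma: 6·0 + 9·1 + 7·1 + 1·3 + 5·0 + 5·1 = 24
Amour: 6·1 + 9·0 + 7·0 + 1·0 + 5·2 + 5·2 = 26
Arrival has the highest Borda score (89).

Arrival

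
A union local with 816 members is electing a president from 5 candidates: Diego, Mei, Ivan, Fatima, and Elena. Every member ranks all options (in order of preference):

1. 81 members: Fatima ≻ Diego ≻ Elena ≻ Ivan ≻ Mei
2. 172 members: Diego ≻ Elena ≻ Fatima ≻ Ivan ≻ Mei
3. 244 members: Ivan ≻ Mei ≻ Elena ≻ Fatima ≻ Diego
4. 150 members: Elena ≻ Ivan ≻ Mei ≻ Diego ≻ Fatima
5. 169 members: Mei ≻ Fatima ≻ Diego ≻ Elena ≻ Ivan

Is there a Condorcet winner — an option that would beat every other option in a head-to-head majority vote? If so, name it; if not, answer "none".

none

Checking pairwise contests:
Mei beats Diego 563–253.
Ivan beats Mei 647–169.
Diego beats Ivan 422–394.
Mei beats Fatima 563–253.
Diego beats Elena 422–394.
Every option loses at least one head-to-head, so there is no Condorcet winner.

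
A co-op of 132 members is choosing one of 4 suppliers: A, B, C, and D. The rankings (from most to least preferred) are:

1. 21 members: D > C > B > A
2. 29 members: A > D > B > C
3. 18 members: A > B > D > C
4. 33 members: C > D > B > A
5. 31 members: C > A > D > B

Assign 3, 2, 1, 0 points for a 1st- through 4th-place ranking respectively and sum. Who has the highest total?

D

A: 21·0 + 29·3 + 18·3 + 33·0 + 31·2 = 203
B: 21·1 + 29·1 + 18·2 + 33·1 + 31·0 = 119
C: 21·2 + 29·0 + 18·0 + 33·3 + 31·3 = 234
D: 21·3 + 29·2 + 18·1 + 33·2 + 31·1 = 236
D has the highest Borda score (236).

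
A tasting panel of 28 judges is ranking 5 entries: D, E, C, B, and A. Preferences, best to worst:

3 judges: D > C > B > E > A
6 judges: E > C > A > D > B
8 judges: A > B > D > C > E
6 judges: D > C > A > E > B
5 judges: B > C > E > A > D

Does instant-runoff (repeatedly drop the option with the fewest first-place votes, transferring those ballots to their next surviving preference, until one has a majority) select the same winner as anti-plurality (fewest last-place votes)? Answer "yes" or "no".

Instant-runoff — R1 D 9, E 6, C 0, B 5, A 8 (C out); R2 D 9, E 6, B 5, A 8 (B out); R3 D 9, E 11, A 8 (A out); R4 D 17, E 11 (D winner). Winner: D.
Anti-plurality — last-place votes: D 5, E 8, C 0, B 12, A 3. Winner: C.
The two methods disagree.

no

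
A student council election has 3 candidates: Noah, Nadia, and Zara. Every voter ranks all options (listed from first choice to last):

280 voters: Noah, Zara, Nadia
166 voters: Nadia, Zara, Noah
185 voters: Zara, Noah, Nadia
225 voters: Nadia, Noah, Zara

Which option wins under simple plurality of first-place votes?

Nadia

First-place votes: Noah 280, Nadia 391, Zara 185.
Nadia has the most first-place votes.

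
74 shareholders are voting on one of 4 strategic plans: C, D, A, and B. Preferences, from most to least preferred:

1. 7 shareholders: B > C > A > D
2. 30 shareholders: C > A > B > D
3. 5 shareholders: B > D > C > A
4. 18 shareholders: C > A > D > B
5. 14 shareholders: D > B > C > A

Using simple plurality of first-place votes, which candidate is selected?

First-place votes: C 48, D 14, A 0, B 12.
C has the most first-place votes.

C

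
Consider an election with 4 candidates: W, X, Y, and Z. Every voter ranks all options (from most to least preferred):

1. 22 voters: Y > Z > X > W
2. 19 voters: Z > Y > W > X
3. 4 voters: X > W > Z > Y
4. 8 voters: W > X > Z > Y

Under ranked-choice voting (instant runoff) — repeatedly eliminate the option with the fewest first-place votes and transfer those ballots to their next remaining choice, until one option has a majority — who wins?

Round 1: W 8, X 4, Y 22, Z 19. Eliminate X.
Round 2: W 12, Y 22, Z 19. Eliminate W.
Round 3: Y 22, Z 31. Z has a majority.

Z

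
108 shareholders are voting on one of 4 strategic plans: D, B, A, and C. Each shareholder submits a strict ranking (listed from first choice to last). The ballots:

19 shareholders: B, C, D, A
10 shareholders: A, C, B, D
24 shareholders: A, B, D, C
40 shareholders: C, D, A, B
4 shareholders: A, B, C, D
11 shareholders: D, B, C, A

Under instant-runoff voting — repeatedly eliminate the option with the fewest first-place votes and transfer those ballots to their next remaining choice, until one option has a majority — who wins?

C

Round 1: D 11, B 19, A 38, C 40. Eliminate D.
Round 2: B 30, A 38, C 40. Eliminate B.
Round 3: A 38, C 70. C has a majority.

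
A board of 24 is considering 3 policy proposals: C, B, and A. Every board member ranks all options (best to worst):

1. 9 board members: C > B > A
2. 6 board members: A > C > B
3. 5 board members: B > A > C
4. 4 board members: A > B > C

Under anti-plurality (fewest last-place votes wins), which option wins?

B

Last-place votes: C 9, B 6, A 9.
B is ranked last by the fewest voters, so B wins.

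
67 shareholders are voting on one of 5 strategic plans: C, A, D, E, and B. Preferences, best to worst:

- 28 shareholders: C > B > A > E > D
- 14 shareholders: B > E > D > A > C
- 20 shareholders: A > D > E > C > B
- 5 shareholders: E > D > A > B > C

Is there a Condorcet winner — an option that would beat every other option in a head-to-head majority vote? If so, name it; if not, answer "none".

Checking pairwise contests:
A beats C 39–28.
B beats A 42–25.
A beats D 48–19.
A beats E 48–19.
C beats B 48–19.
Every option loses at least one head-to-head, so there is no Condorcet winner.

none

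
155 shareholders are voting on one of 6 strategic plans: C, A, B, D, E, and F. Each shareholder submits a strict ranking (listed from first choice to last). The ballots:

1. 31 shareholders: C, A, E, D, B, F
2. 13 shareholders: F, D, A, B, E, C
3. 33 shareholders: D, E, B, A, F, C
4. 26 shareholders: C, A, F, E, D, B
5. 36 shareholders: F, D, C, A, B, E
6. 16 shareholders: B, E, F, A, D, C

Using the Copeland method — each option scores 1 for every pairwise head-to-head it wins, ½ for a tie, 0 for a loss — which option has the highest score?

C: beats A, B, and E; loses to D and F → score 3.
A: beats B, E, and F; loses to C and D → score 3.
B: beats F; loses to C, A, D, and E → score 1.
D: beats C, A, B, and E; loses to F → score 4.
E: beats B and F; loses to C, A, and D → score 2.
F: beats C and D; loses to A, B, and E → score 2.
D has the best pairwise record.

D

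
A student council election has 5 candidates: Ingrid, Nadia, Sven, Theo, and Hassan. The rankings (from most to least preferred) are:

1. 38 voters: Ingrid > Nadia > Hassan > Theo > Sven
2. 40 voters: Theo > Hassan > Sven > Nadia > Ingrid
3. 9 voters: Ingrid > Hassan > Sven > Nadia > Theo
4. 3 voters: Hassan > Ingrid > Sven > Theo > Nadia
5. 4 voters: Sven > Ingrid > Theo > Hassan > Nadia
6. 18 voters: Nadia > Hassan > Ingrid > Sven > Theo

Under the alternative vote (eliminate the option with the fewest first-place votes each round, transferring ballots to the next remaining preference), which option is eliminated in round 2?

Round 1: Ingrid 47, Nadia 18, Sven 4, Theo 40, Hassan 3. Eliminate Hassan.
Round 2: Ingrid 50, Nadia 18, Sven 4, Theo 40. Eliminate Sven.

Sven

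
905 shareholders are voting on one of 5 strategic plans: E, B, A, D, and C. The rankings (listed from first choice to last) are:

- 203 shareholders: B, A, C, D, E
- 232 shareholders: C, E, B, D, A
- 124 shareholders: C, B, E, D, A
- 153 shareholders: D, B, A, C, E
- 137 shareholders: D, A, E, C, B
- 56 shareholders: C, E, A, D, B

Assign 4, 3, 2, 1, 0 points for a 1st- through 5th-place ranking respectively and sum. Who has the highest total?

C

E: 203·0 + 232·3 + 124·2 + 153·0 + 137·2 + 56·3 = 1386
B: 203·4 + 232·2 + 124·3 + 153·3 + 137·0 + 56·0 = 2107
A: 203·3 + 232·0 + 124·0 + 153·2 + 137·3 + 56·2 = 1438
D: 203·1 + 232·1 + 124·1 + 153·4 + 137·4 + 56·1 = 1775
C: 203·2 + 232·4 + 124·4 + 153·1 + 137·1 + 56·4 = 2344
C has the highest Borda score (2344).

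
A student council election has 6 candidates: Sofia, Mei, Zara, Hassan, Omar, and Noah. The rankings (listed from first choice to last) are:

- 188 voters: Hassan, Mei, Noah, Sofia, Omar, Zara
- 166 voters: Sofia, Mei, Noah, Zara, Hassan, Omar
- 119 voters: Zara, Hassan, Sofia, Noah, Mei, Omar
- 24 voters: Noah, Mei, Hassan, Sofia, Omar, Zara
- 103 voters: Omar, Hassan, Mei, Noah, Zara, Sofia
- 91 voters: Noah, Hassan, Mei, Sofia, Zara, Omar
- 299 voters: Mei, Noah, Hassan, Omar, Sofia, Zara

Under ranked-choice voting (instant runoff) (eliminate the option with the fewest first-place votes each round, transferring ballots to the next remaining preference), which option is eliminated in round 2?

Noah

Round 1: Sofia 166, Mei 299, Zara 119, Hassan 188, Omar 103, Noah 115. Eliminate Omar.
Round 2: Sofia 166, Mei 299, Zara 119, Hassan 291, Noah 115. Eliminate Noah.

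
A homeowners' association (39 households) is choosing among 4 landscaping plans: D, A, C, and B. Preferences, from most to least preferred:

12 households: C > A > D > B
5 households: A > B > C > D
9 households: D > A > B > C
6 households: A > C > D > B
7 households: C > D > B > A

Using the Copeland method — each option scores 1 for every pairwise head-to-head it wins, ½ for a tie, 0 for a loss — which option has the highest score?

D: beats B; loses to A and C → score 1.
A: beats D, C, and B → score 3.
C: beats D and B; loses to A → score 2.
B: loses to D, A, and C → score 0.
A has the best pairwise record.

A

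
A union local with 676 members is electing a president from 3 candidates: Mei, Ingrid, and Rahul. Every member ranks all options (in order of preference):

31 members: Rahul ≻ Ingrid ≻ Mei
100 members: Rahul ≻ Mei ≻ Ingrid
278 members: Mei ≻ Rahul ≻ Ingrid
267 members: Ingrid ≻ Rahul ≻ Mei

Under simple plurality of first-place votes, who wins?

Mei

First-place votes: Mei 278, Ingrid 267, Rahul 131.
Mei has the most first-place votes.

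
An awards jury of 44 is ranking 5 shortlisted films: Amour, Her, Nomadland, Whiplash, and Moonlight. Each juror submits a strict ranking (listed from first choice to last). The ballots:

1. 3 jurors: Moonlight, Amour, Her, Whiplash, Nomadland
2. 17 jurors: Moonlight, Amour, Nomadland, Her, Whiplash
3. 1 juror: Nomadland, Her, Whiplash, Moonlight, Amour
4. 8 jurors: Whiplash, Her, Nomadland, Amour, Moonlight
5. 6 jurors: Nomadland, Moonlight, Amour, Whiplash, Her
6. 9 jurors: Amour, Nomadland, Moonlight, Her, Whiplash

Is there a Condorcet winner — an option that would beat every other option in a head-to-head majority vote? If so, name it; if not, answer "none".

Checking pairwise contests:
Moonlight beats Amour 27–17.
Amour beats Her 35–9.
Amour beats Nomadland 29–15.
Amour beats Whiplash 35–9.
Nomadland beats Moonlight 24–20.
Every option loses at least one head-to-head, so there is no Condorcet winner.

none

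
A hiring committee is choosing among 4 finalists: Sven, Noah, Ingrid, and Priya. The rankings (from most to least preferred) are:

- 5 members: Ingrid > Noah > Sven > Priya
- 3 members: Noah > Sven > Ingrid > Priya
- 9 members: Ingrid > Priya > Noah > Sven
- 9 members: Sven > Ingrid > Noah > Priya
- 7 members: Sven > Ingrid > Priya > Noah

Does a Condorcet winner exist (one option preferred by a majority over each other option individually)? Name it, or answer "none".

Checking pairwise contests:
Noah beats Sven 17–16.
Ingrid beats Noah 30–3.
Sven beats Ingrid 19–14.
Sven beats Priya 24–9.
Every option loses at least one head-to-head, so there is no Condorcet winner.

none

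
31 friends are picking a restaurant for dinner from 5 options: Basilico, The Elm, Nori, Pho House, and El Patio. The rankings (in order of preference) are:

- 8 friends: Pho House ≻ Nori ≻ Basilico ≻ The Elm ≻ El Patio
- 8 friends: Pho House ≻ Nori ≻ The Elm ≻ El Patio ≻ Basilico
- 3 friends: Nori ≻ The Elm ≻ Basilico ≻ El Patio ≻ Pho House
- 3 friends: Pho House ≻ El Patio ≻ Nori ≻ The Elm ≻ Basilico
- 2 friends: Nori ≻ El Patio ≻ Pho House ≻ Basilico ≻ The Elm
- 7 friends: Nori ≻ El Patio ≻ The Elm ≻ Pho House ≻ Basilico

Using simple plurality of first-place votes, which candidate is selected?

Pho House

First-place votes: Basilico 0, The Elm 0, Nori 12, Pho House 19, El Patio 0.
Pho House has the most first-place votes.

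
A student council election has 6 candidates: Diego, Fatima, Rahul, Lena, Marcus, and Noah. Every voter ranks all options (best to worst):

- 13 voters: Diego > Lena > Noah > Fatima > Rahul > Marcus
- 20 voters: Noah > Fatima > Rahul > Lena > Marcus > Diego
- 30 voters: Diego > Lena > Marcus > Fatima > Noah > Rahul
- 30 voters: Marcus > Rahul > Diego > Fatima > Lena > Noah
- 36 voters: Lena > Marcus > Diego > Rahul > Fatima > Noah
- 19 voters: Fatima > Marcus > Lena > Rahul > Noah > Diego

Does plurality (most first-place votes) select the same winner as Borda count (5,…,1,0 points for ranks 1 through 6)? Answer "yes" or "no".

Plurality — first-place votes: Diego 43, Fatima 19, Rahul 0, Lena 36, Marcus 30, Noah 20. Winner: Diego.
Borda — scores: Diego 413, Fatima 357, Rahul 303, Lena 479, Marcus 480, Noah 188. Winner: Marcus.
The two methods disagree.

no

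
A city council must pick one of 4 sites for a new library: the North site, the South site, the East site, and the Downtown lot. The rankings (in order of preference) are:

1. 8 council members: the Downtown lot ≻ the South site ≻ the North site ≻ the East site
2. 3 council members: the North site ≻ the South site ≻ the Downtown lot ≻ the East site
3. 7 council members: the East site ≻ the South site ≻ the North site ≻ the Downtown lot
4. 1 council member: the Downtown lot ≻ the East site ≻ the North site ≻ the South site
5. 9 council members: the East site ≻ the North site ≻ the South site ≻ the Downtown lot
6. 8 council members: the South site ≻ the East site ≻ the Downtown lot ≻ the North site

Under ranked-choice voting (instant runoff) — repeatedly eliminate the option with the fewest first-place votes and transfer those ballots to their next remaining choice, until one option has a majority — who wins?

the South site

Round 1: the North site 3, the South site 8, the East site 16, the Downtown lot 9. Eliminate the North site.
Round 2: the South site 11, the East site 16, the Downtown lot 9. Eliminate the Downtown lot.
Round 3: the South site 19, the East site 17. The South site has a majority.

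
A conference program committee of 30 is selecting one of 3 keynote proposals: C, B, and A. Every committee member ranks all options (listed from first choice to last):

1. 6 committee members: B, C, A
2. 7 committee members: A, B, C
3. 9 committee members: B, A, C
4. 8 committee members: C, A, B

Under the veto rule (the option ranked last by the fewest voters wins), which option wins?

Last-place votes: C 16, B 8, A 6.
A is ranked last by the fewest voters, so A wins.

A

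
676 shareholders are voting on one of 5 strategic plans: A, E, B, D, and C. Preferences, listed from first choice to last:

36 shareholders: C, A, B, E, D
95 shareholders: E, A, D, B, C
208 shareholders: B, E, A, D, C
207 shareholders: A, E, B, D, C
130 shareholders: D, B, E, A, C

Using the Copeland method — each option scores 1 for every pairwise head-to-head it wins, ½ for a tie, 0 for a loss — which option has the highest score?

B

A: beats D and C; ties B; loses to E → score 2.5.
E: beats A, D, and C; loses to B → score 3.
B: beats E, D, and C; ties A → score 3.5.
D: beats C; loses to A, E, and B → score 1.
C: loses to A, E, B, and D → score 0.
B has the best pairwise record.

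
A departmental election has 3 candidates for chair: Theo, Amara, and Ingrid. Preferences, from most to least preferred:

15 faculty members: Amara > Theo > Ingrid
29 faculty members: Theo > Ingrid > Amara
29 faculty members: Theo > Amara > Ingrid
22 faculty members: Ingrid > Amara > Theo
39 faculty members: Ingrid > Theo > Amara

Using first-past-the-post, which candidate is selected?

First-place votes: Theo 58, Amara 15, Ingrid 61.
Ingrid has the most first-place votes.

Ingrid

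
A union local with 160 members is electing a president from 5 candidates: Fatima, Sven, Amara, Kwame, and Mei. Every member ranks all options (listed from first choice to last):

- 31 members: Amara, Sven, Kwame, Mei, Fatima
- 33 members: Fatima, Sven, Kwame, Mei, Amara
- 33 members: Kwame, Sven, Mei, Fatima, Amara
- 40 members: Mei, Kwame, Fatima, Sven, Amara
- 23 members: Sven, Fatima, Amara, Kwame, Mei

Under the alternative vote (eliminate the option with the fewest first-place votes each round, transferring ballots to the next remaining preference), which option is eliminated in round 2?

Round 1: Fatima 33, Sven 23, Amara 31, Kwame 33, Mei 40. Eliminate Sven.
Round 2: Fatima 56, Amara 31, Kwame 33, Mei 40. Eliminate Amara.

Amara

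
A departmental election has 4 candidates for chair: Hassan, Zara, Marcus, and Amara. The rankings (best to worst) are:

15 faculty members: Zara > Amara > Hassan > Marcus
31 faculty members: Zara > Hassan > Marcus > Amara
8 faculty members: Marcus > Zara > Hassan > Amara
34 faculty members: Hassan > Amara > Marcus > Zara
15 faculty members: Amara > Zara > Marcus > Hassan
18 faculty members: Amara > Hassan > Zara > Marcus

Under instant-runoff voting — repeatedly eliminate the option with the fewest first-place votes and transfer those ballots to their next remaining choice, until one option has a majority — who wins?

Round 1: Hassan 34, Zara 46, Marcus 8, Amara 33. Eliminate Marcus.
Round 2: Hassan 34, Zara 54, Amara 33. Eliminate Amara.
Round 3: Hassan 52, Zara 69. Zara has a majority.

Zara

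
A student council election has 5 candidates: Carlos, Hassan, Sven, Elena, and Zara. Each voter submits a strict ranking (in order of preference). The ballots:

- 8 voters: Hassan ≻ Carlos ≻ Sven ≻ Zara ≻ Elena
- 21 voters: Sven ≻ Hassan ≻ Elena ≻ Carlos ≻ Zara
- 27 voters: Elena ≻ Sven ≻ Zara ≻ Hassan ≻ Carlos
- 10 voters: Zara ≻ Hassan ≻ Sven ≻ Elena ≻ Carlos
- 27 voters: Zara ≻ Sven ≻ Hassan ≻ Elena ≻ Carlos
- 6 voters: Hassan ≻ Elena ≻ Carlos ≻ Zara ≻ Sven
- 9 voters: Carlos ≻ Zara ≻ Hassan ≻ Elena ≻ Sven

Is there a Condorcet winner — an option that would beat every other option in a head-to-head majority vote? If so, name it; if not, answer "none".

Sven

Sven vs Carlos: 85–23 for Sven.
Sven vs Hassan: 75–33 for Sven.
Sven vs Elena: 66–42 for Sven.
Sven vs Zara: 56–52 for Sven.
Sven beats every other option head-to-head.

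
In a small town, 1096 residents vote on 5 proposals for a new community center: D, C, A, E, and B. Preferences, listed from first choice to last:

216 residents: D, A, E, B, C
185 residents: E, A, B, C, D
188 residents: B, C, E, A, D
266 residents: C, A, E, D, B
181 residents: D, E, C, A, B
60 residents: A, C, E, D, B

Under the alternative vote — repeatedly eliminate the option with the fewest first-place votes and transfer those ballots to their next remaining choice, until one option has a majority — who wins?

Round 1: D 397, C 266, A 60, E 185, B 188. Eliminate A.
Round 2: D 397, C 326, E 185, B 188. Eliminate E.
Round 3: D 397, C 326, B 373. Eliminate C.
Round 4: D 723, B 373. D has a majority.

D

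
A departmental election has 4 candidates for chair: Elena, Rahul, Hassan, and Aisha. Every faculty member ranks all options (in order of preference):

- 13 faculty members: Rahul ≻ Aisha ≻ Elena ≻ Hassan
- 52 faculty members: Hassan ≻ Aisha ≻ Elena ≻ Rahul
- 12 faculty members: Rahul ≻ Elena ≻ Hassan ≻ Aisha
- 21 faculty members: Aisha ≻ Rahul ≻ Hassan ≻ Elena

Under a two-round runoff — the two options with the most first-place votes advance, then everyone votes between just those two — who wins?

Hassan

Round 1 first-place votes: Elena 0, Rahul 25, Hassan 52, Aisha 21.
Hassan and Rahul advance.
Runoff: Hassan is preferred to Rahul by 52 voters; Rahul by 46.
Hassan wins the runoff.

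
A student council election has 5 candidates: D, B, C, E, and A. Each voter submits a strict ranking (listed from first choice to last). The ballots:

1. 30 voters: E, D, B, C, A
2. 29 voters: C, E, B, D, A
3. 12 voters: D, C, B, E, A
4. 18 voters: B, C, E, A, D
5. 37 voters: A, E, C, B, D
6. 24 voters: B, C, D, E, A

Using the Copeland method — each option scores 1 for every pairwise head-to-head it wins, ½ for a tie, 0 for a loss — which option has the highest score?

C

D: beats A; loses to B, C, and E → score 1.
B: beats D and A; loses to C and E → score 2.
C: beats D, B, E, and A → score 4.
E: beats D, B, and A; loses to C → score 3.
A: loses to D, B, C, and E → score 0.
C has the best pairwise record.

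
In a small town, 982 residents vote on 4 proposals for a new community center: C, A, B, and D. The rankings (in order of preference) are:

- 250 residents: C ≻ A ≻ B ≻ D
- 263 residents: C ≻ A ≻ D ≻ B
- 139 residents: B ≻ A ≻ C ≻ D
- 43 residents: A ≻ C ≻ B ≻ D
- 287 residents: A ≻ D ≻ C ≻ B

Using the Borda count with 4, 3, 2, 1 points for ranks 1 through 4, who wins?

C: 250·4 + 263·4 + 139·2 + 43·3 + 287·2 = 3033
A: 250·3 + 263·3 + 139·3 + 43·4 + 287·4 = 3276
B: 250·2 + 263·1 + 139·4 + 43·2 + 287·1 = 1692
D: 250·1 + 263·2 + 139·1 + 43·1 + 287·3 = 1819
A has the highest Borda score (3276).

A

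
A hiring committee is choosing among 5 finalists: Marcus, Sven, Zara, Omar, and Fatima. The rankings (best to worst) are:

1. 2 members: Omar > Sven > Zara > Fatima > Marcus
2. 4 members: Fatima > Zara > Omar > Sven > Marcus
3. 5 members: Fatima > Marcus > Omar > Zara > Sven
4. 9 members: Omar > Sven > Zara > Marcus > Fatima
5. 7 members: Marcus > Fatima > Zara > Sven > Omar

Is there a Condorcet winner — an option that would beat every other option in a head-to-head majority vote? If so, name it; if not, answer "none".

none

Checking pairwise contests:
Sven beats Marcus 15–12.
Zara beats Sven 16–11.
Omar beats Zara 16–11.
Fatima beats Omar 16–11.
Marcus beats Fatima 16–11.
Every option loses at least one head-to-head, so there is no Condorcet winner.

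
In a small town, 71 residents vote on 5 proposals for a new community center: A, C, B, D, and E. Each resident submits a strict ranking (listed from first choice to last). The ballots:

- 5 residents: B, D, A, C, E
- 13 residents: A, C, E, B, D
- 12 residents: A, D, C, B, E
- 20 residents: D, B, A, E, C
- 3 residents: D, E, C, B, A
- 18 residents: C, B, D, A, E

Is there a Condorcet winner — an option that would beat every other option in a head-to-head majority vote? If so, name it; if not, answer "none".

Checking pairwise contests:
B beats A 46–25.
A beats C 50–21.
C beats B 46–25.
B beats D 36–35.
A beats E 68–3.
Every option loses at least one head-to-head, so there is no Condorcet winner.

none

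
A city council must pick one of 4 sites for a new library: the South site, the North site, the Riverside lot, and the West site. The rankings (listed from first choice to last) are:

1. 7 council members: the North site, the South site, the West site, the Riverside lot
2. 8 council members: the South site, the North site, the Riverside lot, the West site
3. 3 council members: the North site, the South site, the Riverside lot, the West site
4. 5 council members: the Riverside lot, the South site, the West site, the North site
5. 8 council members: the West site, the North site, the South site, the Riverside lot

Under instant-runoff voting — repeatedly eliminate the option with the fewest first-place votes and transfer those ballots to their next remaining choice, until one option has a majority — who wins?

Round 1: the South site 8, the North site 10, the Riverside lot 5, the West site 8. Eliminate the Riverside lot.
Round 2: the South site 13, the North site 10, the West site 8. Eliminate the West site.
Round 3: the South site 13, the North site 18. The North site has a majority.

the North site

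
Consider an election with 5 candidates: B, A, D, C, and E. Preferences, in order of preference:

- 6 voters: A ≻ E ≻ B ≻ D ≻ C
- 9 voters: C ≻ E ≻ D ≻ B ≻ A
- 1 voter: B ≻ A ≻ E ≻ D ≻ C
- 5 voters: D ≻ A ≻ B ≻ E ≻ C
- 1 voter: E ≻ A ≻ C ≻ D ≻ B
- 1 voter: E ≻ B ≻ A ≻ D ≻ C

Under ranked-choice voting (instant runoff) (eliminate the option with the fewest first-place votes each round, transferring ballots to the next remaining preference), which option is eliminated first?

B

Round 1: B 1, A 6, D 5, C 9, E 2. Eliminate B.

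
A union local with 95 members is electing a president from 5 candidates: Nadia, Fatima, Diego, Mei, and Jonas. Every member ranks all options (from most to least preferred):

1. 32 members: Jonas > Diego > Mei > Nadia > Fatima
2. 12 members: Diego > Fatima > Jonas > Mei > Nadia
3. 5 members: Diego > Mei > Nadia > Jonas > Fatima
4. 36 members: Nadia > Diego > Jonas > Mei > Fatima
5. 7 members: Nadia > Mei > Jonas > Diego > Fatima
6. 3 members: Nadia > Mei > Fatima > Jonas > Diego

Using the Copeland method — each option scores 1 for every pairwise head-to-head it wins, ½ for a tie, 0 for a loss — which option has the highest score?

Diego

Nadia: beats Fatima and Jonas; loses to Diego and Mei → score 2.
Fatima: loses to Nadia, Diego, Mei, and Jonas → score 0.
Diego: beats Nadia, Fatima, Mei, and Jonas → score 4.
Mei: beats Nadia and Fatima; loses to Diego and Jonas → score 2.
Jonas: beats Fatima and Mei; loses to Nadia and Diego → score 2.
Diego has the best pairwise record.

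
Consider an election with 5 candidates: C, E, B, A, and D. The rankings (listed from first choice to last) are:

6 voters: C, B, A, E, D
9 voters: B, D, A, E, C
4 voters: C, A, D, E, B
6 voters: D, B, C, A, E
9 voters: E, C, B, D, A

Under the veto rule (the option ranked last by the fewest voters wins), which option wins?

B

Last-place votes: C 9, E 6, B 4, A 9, D 6.
B is ranked last by the fewest voters, so B wins.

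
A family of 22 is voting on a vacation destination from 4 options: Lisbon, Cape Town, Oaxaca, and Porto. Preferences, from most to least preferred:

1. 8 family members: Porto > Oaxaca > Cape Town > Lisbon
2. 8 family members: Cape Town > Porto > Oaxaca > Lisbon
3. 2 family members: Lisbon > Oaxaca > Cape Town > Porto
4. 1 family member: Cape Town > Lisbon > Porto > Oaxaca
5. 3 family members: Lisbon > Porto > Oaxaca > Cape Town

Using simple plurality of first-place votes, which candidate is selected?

Cape Town

First-place votes: Lisbon 5, Cape Town 9, Oaxaca 0, Porto 8.
Cape Town has the most first-place votes.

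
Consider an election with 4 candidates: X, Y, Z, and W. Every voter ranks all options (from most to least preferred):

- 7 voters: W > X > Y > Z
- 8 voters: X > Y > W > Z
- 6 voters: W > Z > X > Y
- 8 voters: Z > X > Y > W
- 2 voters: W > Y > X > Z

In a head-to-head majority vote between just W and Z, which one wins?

W

Voters preferring W to Z: 23; preferring Z to W: 8.
W wins the head-to-head.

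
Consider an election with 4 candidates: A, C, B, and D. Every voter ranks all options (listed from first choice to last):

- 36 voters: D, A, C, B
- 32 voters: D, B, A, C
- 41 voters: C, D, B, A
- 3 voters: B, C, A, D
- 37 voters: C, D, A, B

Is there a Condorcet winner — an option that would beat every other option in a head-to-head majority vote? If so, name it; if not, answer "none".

C

C vs A: 81–68 for C.
C vs B: 114–35 for C.
C vs D: 81–68 for C.
C beats every other option head-to-head.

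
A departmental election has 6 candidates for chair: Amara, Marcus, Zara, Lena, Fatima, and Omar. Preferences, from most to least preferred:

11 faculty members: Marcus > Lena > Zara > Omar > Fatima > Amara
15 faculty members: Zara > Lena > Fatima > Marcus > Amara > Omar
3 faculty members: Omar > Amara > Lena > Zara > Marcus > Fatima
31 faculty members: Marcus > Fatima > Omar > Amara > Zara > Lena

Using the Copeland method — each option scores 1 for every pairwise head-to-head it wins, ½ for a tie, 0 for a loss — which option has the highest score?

Marcus

Amara: beats Zara and Lena; loses to Marcus, Fatima, and Omar → score 2.
Marcus: beats Amara, Zara, Lena, Fatima, and Omar → score 5.
Zara: beats Lena; loses to Amara, Marcus, Fatima, and Omar → score 1.
Lena: loses to Amara, Marcus, Zara, Fatima, and Omar → score 0.
Fatima: beats Amara, Zara, Lena, and Omar; loses to Marcus → score 4.
Omar: beats Amara, Zara, and Lena; loses to Marcus and Fatima → score 3.
Marcus has the best pairwise record.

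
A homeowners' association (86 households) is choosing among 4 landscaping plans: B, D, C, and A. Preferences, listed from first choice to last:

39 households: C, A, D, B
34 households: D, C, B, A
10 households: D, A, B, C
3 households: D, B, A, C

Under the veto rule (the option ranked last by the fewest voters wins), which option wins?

Last-place votes: B 39, D 0, C 13, A 34.
D is ranked last by the fewest voters, so D wins.

D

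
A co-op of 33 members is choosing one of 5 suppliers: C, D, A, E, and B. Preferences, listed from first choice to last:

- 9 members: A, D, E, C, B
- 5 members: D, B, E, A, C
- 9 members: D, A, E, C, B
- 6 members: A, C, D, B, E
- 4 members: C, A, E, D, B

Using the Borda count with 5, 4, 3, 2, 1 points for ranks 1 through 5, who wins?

A

C: 9·2 + 5·1 + 9·2 + 6·4 + 4·5 = 85
D: 9·4 + 5·5 + 9·5 + 6·3 + 4·2 = 132
A: 9·5 + 5·2 + 9·4 + 6·5 + 4·4 = 137
E: 9·3 + 5·3 + 9·3 + 6·1 + 4·3 = 87
B: 9·1 + 5·4 + 9·1 + 6·2 + 4·1 = 54
A has the highest Borda score (137).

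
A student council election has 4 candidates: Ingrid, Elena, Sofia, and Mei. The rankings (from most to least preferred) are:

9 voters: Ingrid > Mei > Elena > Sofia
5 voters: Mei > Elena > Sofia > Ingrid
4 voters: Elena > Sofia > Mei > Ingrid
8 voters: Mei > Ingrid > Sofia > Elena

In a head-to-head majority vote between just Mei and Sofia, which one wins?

Mei

Voters preferring Mei to Sofia: 22; preferring Sofia to Mei: 4.
Mei wins the head-to-head.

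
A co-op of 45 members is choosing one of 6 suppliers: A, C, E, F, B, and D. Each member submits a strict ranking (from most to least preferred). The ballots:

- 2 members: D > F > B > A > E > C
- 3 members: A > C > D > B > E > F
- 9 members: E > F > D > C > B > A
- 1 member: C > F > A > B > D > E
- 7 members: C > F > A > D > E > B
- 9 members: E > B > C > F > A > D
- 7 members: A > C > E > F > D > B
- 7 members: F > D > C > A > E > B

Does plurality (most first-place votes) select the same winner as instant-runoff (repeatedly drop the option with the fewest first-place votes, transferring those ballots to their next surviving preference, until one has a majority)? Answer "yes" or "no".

yes

Plurality — first-place votes: A 10, C 8, E 18, F 7, B 0, D 2. Winner: E.
Instant-runoff — R1 A 10, C 8, E 18, F 7, B 0, D 2 (B out); R2 A 10, C 8, E 18, F 7, D 2 (D out); R3 A 10, C 8, E 18, F 9 (C out); R4 A 10, E 18, F 17 (A out); R5 E 28, F 17 (E winner). Winner: E.
The two methods agree.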